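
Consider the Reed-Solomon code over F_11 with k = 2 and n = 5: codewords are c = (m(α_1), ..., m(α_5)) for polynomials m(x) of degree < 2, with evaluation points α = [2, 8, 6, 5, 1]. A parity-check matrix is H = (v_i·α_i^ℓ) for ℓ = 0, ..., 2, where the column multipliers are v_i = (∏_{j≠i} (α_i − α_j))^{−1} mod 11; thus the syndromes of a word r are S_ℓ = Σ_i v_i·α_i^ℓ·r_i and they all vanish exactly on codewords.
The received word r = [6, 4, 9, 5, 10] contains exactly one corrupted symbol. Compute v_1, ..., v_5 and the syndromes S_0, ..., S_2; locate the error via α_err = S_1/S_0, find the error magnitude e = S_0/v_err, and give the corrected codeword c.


S = (2, 1, 6), error at position 3, error magnitude e = 8, c = [6, 4, 1, 5, 10].

Step 1: column multipliers v_i = (∏_{j≠i}(α_i − α_j))^{−1} mod 11.
  i = 1 (α = 2): (2−8)(2−6)(2−5)(2−1) = (−6)·(−4)·(−3)·1 = −72 ≡ 5, so v_1 = 5^{−1} = 9 (mod 11).
  i = 2 (α = 8): (8−2)(8−6)(8−5)(8−1) = 6·2·3·7 = 252 ≡ 10, so v_2 = 10^{−1} = 10 (mod 11).
  i = 3 (α = 6): (6−2)(6−8)(6−5)(6−1) = 4·(−2)·1·5 = −40 ≡ 4, so v_3 = 4^{−1} = 3 (mod 11).
  i = 4 (α = 5): (5−2)(5−8)(5−6)(5−1) = 3·(−3)·(−1)·4 = 36 ≡ 3, so v_4 = 3^{−1} = 4 (mod 11).
  i = 5 (α = 1): (1−2)(1−8)(1−6)(1−5) = (−1)·(−7)·(−5)·(−4) = 140 ≡ 8, so v_5 = 8^{−1} = 7 (mod 11).
  v = [9, 10, 3, 4, 7].
Step 2: syndromes of r = [6, 4, 9, 5, 10] (all sums mod 11).
  S_0 = Σ v_i r_i = 9·6 + 10·4 + 3·9 + 4·5 + 7·10 = 211 ≡ 2.
  S_1 = Σ v_i α_i r_i = 9·2·6 + 10·8·4 + 3·6·9 + 4·5·5 + 7·1·10 = 760 ≡ 1.
  α_i^2 mod 11 = [4, 9, 3, 3, 1].
  S_2 = Σ v_i α_i^2 r_i = 9·4·6 + 10·9·4 + 3·3·9 + 4·3·5 + 7·1·10 = 787 ≡ 6.
  S = (2, 1, 6) ≠ 0, so r is not a codeword (an error is present).
Step 3: locate the error. For a single error e at position i, S_ℓ = v_i·e·α_i^ℓ, so α_err = S_1/S_0.
  S_0^{−1} = 2^{−1} = 6 (mod 11), so α_err = 1·6 = 6 ≡ 6 = α_3. Error position i = 3.
  Consistency check: S_2/S_1 = 6·1 = 6 ≡ 6 = α_err ✓ (single-error assumption holds).
Step 4: error magnitude e = S_0/v_3 = S_0·∏_{j≠3}(α_3 − α_j) = 2·4 = 8 ≡ 8 (mod 11).
Step 5: correct position 3: c_3 = r_3 − e = 9 − 8 ≡ 1 (mod 11). Hence c = [6, 4, 1, 5, 10].
  Check: interpolating c through the α_i gives m(x) = 3 + 7·x (degree < 2) with m(α_i) = c_i for every i, so c is indeed a codeword.


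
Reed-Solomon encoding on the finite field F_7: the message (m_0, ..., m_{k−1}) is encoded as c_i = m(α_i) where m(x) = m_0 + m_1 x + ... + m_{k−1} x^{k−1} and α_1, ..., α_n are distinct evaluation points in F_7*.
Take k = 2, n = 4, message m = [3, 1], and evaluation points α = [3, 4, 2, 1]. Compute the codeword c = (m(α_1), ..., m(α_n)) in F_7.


c = [6, 0, 5, 4]

Message polynomial: m(x) = 3 + 1·x (mod 7).
For each evaluation point α_i, compute m(α_i) mod 7:
  α_1 = 3: Horner steps 1 → 6, so m(3) = 6.
  α_2 = 4: Horner steps 1 → 0, so m(4) = 0.
  α_3 = 2: Horner steps 1 → 5, so m(2) = 5.
  α_4 = 1: Horner steps 1 → 4, so m(1) = 4.
Codeword c = [6, 0, 5, 4] ∈ F_7^4.


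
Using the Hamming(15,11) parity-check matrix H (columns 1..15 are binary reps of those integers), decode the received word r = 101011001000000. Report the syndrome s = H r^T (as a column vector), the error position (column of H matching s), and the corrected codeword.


s = (1, 0, 0, 0)^T, error position = 8, corrected codeword c = 101011011000000

Compute s = H r^T mod 2 one row at a time:
  s_1 = 0 + 1 + 0 + 0 + 0 + 0 + 0 + 0 = 1 ≡ 1 (mod 2).
  s_2 = 0 + 1 + 1 + 0 + 0 + 0 + 0 + 0 = 2 ≡ 0 (mod 2).
  s_3 = 0 + 1 + 1 + 0 + 0 + 0 + 0 + 0 = 2 ≡ 0 (mod 2).
  s_4 = 1 + 1 + 1 + 0 + 1 + 0 + 0 + 0 = 4 ≡ 0 (mod 2).
s = (1, 0, 0, 0)^T — this equals column 8 of H (binary 1000), so error is at position 8.
Correct: flip bit 8 of r = 101011001000000 to get c = 101011011000000.


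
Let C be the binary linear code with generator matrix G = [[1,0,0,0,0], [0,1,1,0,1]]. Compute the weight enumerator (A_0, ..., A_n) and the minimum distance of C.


Weight distribution: A_0 = 1, A_1 = 1, A_3 = 1, A_4 = 1. Minimum distance d = 1.

Enumerate all 2^2 = 4 messages m ∈ F_2^2.
For each, compute codeword c = mG in F_2^5, then tally its weight.
  m = 00 → c = 00000, weight = 0.
  m = 10 → c = 10000, weight = 1.
  m = 01 → c = 01101, weight = 3.
  m = 11 → c = 11101, weight = 4.
Tally weights:
  weight 0: 1 codewords.
  weight 1: 1 codewords.
  weight 3: 1 codewords.
  weight 4: 1 codewords.
Minimum distance d = smallest w > 0 with A_w > 0 = 1.
Sanity: Σ A_w = 4 = 2^2 = 4 ✓.


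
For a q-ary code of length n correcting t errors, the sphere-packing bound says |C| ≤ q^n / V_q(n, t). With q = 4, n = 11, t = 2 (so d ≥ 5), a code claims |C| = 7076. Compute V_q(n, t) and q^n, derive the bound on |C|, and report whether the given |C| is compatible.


V_q(n, t) = 529, q^n = 4194304, Hamming bound = 7928, |C| = 7076 ≤ bound (satisfied).

Step 1: Compute V_q(n, t) = Σ_{j=0}^2 C(n, j) (q−1)^j.
  j = 0: C(11,0)·(3)^0 = 1·1 = 1.
  j = 1: C(11,1)·(3)^1 = 11·3 = 33.
  j = 2: C(11,2)·(3)^2 = 55·9 = 495.
  V_q(n, t) = 1 + 33 + 495 = 529.
Step 2: q^n = 4^11 = 4194304.
Step 3: Hamming bound ⌊q^n / V_q(n,t)⌋ = ⌊4194304/529⌋ = 7928.
Step 4: Compare |C| = 7076 to 7928: satisfied.
The claimed |C| lies below the Hamming bound.


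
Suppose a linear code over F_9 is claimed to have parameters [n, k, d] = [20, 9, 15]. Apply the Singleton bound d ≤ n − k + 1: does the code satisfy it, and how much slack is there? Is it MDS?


Singleton RHS = n − k + 1 = 12, slack = -3, bound violated (no such code; not MDS).

Singleton bound: d ≤ n − k + 1.
Here n = 20, k = 9, so n − k + 1 = 12.
Given d = 15, check d ≤ 12: NO.
Slack = (n − k + 1) − d = -3.
The slack is negative: d = 15 exceeds n − k + 1 = 12 by 3, so the Singleton bound is violated and no linear [20, 9, 15]_9 code can exist. In particular it is not MDS (MDS requires d = n − k + 1 exactly).
Description: the claimed parameters are [20, 9, 15]_9; such a code would be impossible (violates the Singleton bound).


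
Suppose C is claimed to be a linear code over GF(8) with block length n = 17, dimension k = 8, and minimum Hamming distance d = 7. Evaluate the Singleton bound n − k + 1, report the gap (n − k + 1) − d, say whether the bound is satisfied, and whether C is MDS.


Singleton RHS = n − k + 1 = 10, slack = 3, bound satisfied, not MDS.

Singleton bound: d ≤ n − k + 1.
Here n = 17, k = 8, so n − k + 1 = 10.
Given d = 7, check d ≤ 10: YES.
Slack = (n − k + 1) − d = 3.
The code is NOT MDS (slack = 3 > 0).
Description: the claimed parameters are [17, 8, 7]_8; such a code would be non-MDS.


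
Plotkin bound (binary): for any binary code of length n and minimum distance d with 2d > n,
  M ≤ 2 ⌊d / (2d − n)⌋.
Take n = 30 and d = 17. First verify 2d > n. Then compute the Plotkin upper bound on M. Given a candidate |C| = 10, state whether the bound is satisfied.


Plotkin bound M ≤ 8; given |C| = 10 > bound (violated).

Check applicability: 2d = 34, n = 30.
2d − n = 4 > 0, so Plotkin applies.
Compute d/(2d−n) = 17/4 ≈ 4.2500.
⌊d/(2d−n)⌋ = 4.
Plotkin bound: M ≤ 2·4 = 8.
Given |C| = 10, check: VIOLATED.
This |C| is above the Plotkin bound, so no binary code with n = 30, d = 17 and 10 codewords exists.


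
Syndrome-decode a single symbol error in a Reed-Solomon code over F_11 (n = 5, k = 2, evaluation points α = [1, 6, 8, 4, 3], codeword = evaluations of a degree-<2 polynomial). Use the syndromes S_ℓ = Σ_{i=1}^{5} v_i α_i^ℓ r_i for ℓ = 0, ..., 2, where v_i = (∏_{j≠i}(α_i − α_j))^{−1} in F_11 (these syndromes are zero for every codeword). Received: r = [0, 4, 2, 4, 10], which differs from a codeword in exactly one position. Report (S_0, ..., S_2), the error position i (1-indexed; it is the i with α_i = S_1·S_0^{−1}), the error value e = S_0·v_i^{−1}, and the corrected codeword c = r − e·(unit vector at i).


S = (2, 1, 6), error at position 2, error magnitude e = 1, c = [0, 3, 2, 4, 10].

Step 1: column multipliers v_i = (∏_{j≠i}(α_i − α_j))^{−1} mod 11.
  i = 1 (α = 1): (1−6)(1−8)(1−4)(1−3) = (−5)·(−7)·(−3)·(−2) = 210 ≡ 1, so v_1 = 1^{−1} = 1 (mod 11).
  i = 2 (α = 6): (6−1)(6−8)(6−4)(6−3) = 5·(−2)·2·3 = −60 ≡ 6, so v_2 = 6^{−1} = 2 (mod 11).
  i = 3 (α = 8): (8−1)(8−6)(8−4)(8−3) = 7·2·4·5 = 280 ≡ 5, so v_3 = 5^{−1} = 9 (mod 11).
  i = 4 (α = 4): (4−1)(4−6)(4−8)(4−3) = 3·(−2)·(−4)·1 = 24 ≡ 2, so v_4 = 2^{−1} = 6 (mod 11).
  i = 5 (α = 3): (3−1)(3−6)(3−8)(3−4) = 2·(−3)·(−5)·(−1) = −30 ≡ 3, so v_5 = 3^{−1} = 4 (mod 11).
  v = [1, 2, 9, 6, 4].
Step 2: syndromes of r = [0, 4, 2, 4, 10] (all sums mod 11).
  S_0 = Σ v_i r_i = 1·0 + 2·4 + 9·2 + 6·4 + 4·10 = 90 ≡ 2.
  S_1 = Σ v_i α_i r_i = 1·1·0 + 2·6·4 + 9·8·2 + 6·4·4 + 4·3·10 = 408 ≡ 1.
  α_i^2 mod 11 = [1, 3, 9, 5, 9].
  S_2 = Σ v_i α_i^2 r_i = 1·1·0 + 2·3·4 + 9·9·2 + 6·5·4 + 4·9·10 = 666 ≡ 6.
  S = (2, 1, 6) ≠ 0, so r is not a codeword (an error is present).
Step 3: locate the error. For a single error e at position i, S_ℓ = v_i·e·α_i^ℓ, so α_err = S_1/S_0.
  S_0^{−1} = 2^{−1} = 6 (mod 11), so α_err = 1·6 = 6 ≡ 6 = α_2. Error position i = 2.
  Consistency check: S_2/S_1 = 6·1 = 6 ≡ 6 = α_err ✓ (single-error assumption holds).
Step 4: error magnitude e = S_0/v_2 = S_0·∏_{j≠2}(α_2 − α_j) = 2·6 = 12 ≡ 1 (mod 11).
Step 5: correct position 2: c_2 = r_2 − e = 4 − 1 ≡ 3 (mod 11). Hence c = [0, 3, 2, 4, 10].
  Check: interpolating c through the α_i gives m(x) = 6 + 5·x (degree < 2) with m(α_i) = c_i for every i, so c is indeed a codeword.


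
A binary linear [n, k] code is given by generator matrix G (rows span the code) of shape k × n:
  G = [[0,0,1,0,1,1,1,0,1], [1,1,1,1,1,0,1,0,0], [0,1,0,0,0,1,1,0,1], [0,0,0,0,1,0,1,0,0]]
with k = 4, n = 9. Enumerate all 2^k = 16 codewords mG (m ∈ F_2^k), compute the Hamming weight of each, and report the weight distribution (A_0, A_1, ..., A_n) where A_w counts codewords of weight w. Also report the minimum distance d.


Weight distribution: A_0 = 1, A_2 = 1, A_3 = 5, A_4 = 3, A_5 = 2, A_6 = 3, A_7 = 1. Minimum distance d = 2.

Enumerate all 2^4 = 16 messages m ∈ F_2^4.
For each, compute codeword c = mG in F_2^9, then tally its weight.
  m = 0000 → c = 000000000, weight = 0.
  m = 1000 → c = 001011101, weight = 5.
  m = 0100 → c = 111110100, weight = 6.
  m = 1100 → c = 110101001, weight = 5.
  m = 0010 → c = 010001101, weight = 4.
  m = 1010 → c = 011010000, weight = 3.
  m = 0110 → c = 101111001, weight = 6.
  m = 1110 → c = 100100100, weight = 3.
  m = 0001 → c = 000010100, weight = 2.
  m = 1001 → c = 001001001, weight = 3.
  m = 0101 → c = 111100000, weight = 4.
  m = 1101 → c = 110111101, weight = 7.
  m = 0011 → c = 010011001, weight = 4.
  m = 1011 → c = 011000100, weight = 3.
  m = 0111 → c = 101101101, weight = 6.
  m = 1111 → c = 100110000, weight = 3.
Tally weights:
  weight 0: 1 codewords.
  weight 2: 1 codewords.
  weight 3: 5 codewords.
  weight 4: 3 codewords.
  weight 5: 2 codewords.
  weight 6: 3 codewords.
  weight 7: 1 codewords.
Minimum distance d = smallest w > 0 with A_w > 0 = 2.
Sanity: Σ A_w = 16 = 2^4 = 16 ✓.


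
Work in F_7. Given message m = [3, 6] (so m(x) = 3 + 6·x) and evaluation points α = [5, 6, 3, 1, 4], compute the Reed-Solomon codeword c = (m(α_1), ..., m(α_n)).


c = [5, 4, 0, 2, 6]

Message polynomial: m(x) = 3 + 6·x (mod 7).
For each evaluation point α_i, compute m(α_i) mod 7:
  α_1 = 5: Horner steps 6 → 5, so m(5) = 5.
  α_2 = 6: Horner steps 6 → 4, so m(6) = 4.
  α_3 = 3: Horner steps 6 → 0, so m(3) = 0.
  α_4 = 1: Horner steps 6 → 2, so m(1) = 2.
  α_5 = 4: Horner steps 6 → 6, so m(4) = 6.
Codeword c = [5, 4, 0, 2, 6] ∈ F_7^5.


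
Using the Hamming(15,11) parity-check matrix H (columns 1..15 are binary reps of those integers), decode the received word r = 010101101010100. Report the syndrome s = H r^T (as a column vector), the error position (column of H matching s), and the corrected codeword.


s = (1, 0, 0, 0)^T, error position = 8, corrected codeword c = 010101111010100

Compute s = H r^T mod 2 one row at a time:
  s_1 = 0 + 1 + 0 + 1 + 0 + 1 + 0 + 0 = 3 ≡ 1 (mod 2).
  s_2 = 1 + 0 + 1 + 1 + 0 + 1 + 0 + 0 = 4 ≡ 0 (mod 2).
  s_3 = 1 + 0 + 1 + 1 + 0 + 1 + 0 + 0 = 4 ≡ 0 (mod 2).
  s_4 = 0 + 0 + 0 + 1 + 1 + 1 + 1 + 0 = 4 ≡ 0 (mod 2).
s = (1, 0, 0, 0)^T — this equals column 8 of H (binary 1000), so error is at position 8.
Correct: flip bit 8 of r = 010101101010100 to get c = 010101111010100.


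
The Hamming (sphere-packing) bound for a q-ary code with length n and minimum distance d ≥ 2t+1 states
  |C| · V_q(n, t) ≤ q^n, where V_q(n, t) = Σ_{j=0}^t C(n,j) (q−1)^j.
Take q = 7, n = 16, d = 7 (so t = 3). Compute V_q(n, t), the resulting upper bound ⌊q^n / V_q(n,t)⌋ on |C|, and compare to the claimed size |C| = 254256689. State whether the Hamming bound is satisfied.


V_q(n, t) = 125377, q^n = 33232930569601, Hamming bound = 265064011, |C| = 254256689 ≤ bound (satisfied).

Step 1: Compute V_q(n, t) = Σ_{j=0}^3 C(n, j) (q−1)^j.
  j = 0: C(16,0)·(6)^0 = 1·1 = 1.
  j = 1: C(16,1)·(6)^1 = 16·6 = 96.
  j = 2: C(16,2)·(6)^2 = 120·36 = 4320.
  j = 3: C(16,3)·(6)^3 = 560·216 = 120960.
  V_q(n, t) = 1 + 96 + 4320 + 120960 = 125377.
Step 2: q^n = 7^16 = 33232930569601.
Step 3: Hamming bound ⌊q^n / V_q(n,t)⌋ = ⌊33232930569601/125377⌋ = 265064011.
Step 4: Compare |C| = 254256689 to 265064011: satisfied.
The claimed |C| lies below the Hamming bound.


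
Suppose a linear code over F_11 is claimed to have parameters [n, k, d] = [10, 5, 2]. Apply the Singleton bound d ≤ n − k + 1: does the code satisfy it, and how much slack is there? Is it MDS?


Singleton RHS = n − k + 1 = 6, slack = 4, bound satisfied, not MDS.

Singleton bound: d ≤ n − k + 1.
Here n = 10, k = 5, so n − k + 1 = 6.
Given d = 2, check d ≤ 6: YES.
Slack = (n − k + 1) − d = 4.
The code is NOT MDS (slack = 4 > 0).
Description: the claimed parameters are [10, 5, 2]_11; such a code would be non-MDS.


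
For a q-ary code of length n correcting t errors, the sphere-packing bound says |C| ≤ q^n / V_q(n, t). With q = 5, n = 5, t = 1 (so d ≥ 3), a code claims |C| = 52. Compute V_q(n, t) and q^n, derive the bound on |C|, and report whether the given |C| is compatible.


V_q(n, t) = 21, q^n = 3125, Hamming bound = 148, |C| = 52 ≤ bound (satisfied).

Step 1: Compute V_q(n, t) = Σ_{j=0}^1 C(n, j) (q−1)^j.
  j = 0: C(5,0)·(4)^0 = 1·1 = 1.
  j = 1: C(5,1)·(4)^1 = 5·4 = 20.
  V_q(n, t) = 1 + 20 = 21.
Step 2: q^n = 5^5 = 3125.
Step 3: Hamming bound ⌊q^n / V_q(n,t)⌋ = ⌊3125/21⌋ = 148.
Step 4: Compare |C| = 52 to 148: satisfied.
The claimed |C| lies below the Hamming bound.


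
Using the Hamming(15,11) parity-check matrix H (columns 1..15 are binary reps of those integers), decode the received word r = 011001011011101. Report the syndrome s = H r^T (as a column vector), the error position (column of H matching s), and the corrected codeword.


s = (0, 0, 1, 1)^T, error position = 3, corrected codeword c = 010001011011101

Compute s = H r^T mod 2 one row at a time:
  s_1 = 1 + 1 + 0 + 1 + 1 + 1 + 0 + 1 = 6 ≡ 0 (mod 2).
  s_2 = 0 + 0 + 1 + 0 + 1 + 1 + 0 + 1 = 4 ≡ 0 (mod 2).
  s_3 = 1 + 1 + 1 + 0 + 0 + 1 + 0 + 1 = 5 ≡ 1 (mod 2).
  s_4 = 0 + 1 + 0 + 0 + 1 + 1 + 1 + 1 = 5 ≡ 1 (mod 2).
s = (0, 0, 1, 1)^T — this equals column 3 of H (binary 0011), so error is at position 3.
Correct: flip bit 3 of r = 011001011011101 to get c = 010001011011101.


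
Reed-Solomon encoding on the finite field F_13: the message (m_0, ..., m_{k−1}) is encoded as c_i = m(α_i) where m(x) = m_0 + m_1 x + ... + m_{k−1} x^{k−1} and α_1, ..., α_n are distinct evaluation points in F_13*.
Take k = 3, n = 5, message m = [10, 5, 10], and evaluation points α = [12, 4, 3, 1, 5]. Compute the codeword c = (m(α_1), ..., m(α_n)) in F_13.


c = [2, 8, 11, 12, 12]

Message polynomial: m(x) = 10 + 5·x + 10·x^2 (mod 13).
For each evaluation point α_i, compute m(α_i) mod 13:
  α_1 = 12: Horner steps 10 → 8 → 2, so m(12) = 2.
  α_2 = 4: Horner steps 10 → 6 → 8, so m(4) = 8.
  α_3 = 3: Horner steps 10 → 9 → 11, so m(3) = 11.
  α_4 = 1: Horner steps 10 → 2 → 12, so m(1) = 12.
  α_5 = 5: Horner steps 10 → 3 → 12, so m(5) = 12.
Codeword c = [2, 8, 11, 12, 12] ∈ F_13^5.


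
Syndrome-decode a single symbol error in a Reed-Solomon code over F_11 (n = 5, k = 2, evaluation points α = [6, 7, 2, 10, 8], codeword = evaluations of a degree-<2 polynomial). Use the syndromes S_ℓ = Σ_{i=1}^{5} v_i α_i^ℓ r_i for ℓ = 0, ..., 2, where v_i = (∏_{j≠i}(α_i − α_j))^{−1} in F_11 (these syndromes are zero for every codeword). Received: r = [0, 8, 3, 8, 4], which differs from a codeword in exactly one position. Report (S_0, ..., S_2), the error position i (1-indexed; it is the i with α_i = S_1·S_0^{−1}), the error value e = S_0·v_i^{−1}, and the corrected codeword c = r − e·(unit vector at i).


S = (7, 5, 2), error at position 2, error magnitude e = 6, c = [0, 2, 3, 8, 4].

Step 1: column multipliers v_i = (∏_{j≠i}(α_i − α_j))^{−1} mod 11.
  i = 1 (α = 6): (6−7)(6−2)(6−10)(6−8) = (−1)·4·(−4)·(−2) = −32 ≡ 1, so v_1 = 1^{−1} = 1 (mod 11).
  i = 2 (α = 7): (7−6)(7−2)(7−10)(7−8) = 1·5·(−3)·(−1) = 15 ≡ 4, so v_2 = 4^{−1} = 3 (mod 11).
  i = 3 (α = 2): (2−6)(2−7)(2−10)(2−8) = (−4)·(−5)·(−8)·(−6) = 960 ≡ 3, so v_3 = 3^{−1} = 4 (mod 11).
  i = 4 (α = 10): (10−6)(10−7)(10−2)(10−8) = 4·3·8·2 = 192 ≡ 5, so v_4 = 5^{−1} = 9 (mod 11).
  i = 5 (α = 8): (8−6)(8−7)(8−2)(8−10) = 2·1·6·(−2) = −24 ≡ 9, so v_5 = 9^{−1} = 5 (mod 11).
  v = [1, 3, 4, 9, 5].
Step 2: syndromes of r = [0, 8, 3, 8, 4] (all sums mod 11).
  S_0 = Σ v_i r_i = 1·0 + 3·8 + 4·3 + 9·8 + 5·4 = 128 ≡ 7.
  S_1 = Σ v_i α_i r_i = 1·6·0 + 3·7·8 + 4·2·3 + 9·10·8 + 5·8·4 = 1072 ≡ 5.
  α_i^2 mod 11 = [3, 5, 4, 1, 9].
  S_2 = Σ v_i α_i^2 r_i = 1·3·0 + 3·5·8 + 4·4·3 + 9·1·8 + 5·9·4 = 420 ≡ 2.
  S = (7, 5, 2) ≠ 0, so r is not a codeword (an error is present).
Step 3: locate the error. For a single error e at position i, S_ℓ = v_i·e·α_i^ℓ, so α_err = S_1/S_0.
  S_0^{−1} = 7^{−1} = 8 (mod 11), so α_err = 5·8 = 40 ≡ 7 = α_2. Error position i = 2.
  Consistency check: S_2/S_1 = 2·9 = 18 ≡ 7 = α_err ✓ (single-error assumption holds).
Step 4: error magnitude e = S_0/v_2 = S_0·∏_{j≠2}(α_2 − α_j) = 7·4 = 28 ≡ 6 (mod 11).
Step 5: correct position 2: c_2 = r_2 − e = 8 − 6 ≡ 2 (mod 11). Hence c = [0, 2, 3, 8, 4].
  Check: interpolating c through the α_i gives m(x) = 10 + 2·x (degree < 2) with m(α_i) = c_i for every i, so c is indeed a codeword.


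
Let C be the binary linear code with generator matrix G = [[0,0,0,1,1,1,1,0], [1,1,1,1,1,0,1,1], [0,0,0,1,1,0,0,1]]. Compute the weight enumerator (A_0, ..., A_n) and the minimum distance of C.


Weight distribution: A_0 = 1, A_3 = 2, A_4 = 2, A_5 = 1, A_6 = 1, A_7 = 1. Minimum distance d = 3.

Enumerate all 2^3 = 8 messages m ∈ F_2^3.
For each, compute codeword c = mG in F_2^8, then tally its weight.
  m = 000 → c = 00000000, weight = 0.
  m = 100 → c = 00011110, weight = 4.
  m = 010 → c = 11111011, weight = 7.
  m = 110 → c = 11100101, weight = 5.
  m = 001 → c = 00011001, weight = 3.
  m = 101 → c = 00000111, weight = 3.
  m = 011 → c = 11100010, weight = 4.
  m = 111 → c = 11111100, weight = 6.
Tally weights:
  weight 0: 1 codewords.
  weight 3: 2 codewords.
  weight 4: 2 codewords.
  weight 5: 1 codewords.
  weight 6: 1 codewords.
  weight 7: 1 codewords.
Minimum distance d = smallest w > 0 with A_w > 0 = 3.
Sanity: Σ A_w = 8 = 2^3 = 8 ✓.


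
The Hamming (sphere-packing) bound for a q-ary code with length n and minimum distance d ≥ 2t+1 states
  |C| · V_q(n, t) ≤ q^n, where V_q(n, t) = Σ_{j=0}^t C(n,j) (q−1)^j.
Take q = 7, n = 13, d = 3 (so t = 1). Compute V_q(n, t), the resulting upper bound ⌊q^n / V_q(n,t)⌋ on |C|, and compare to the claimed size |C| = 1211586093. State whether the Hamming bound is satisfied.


V_q(n, t) = 79, q^n = 96889010407, Hamming bound = 1226443169, |C| = 1211586093 ≤ bound (satisfied).

Step 1: Compute V_q(n, t) = Σ_{j=0}^1 C(n, j) (q−1)^j.
  j = 0: C(13,0)·(6)^0 = 1·1 = 1.
  j = 1: C(13,1)·(6)^1 = 13·6 = 78.
  V_q(n, t) = 1 + 78 = 79.
Step 2: q^n = 7^13 = 96889010407.
Step 3: Hamming bound ⌊q^n / V_q(n,t)⌋ = ⌊96889010407/79⌋ = 1226443169.
Step 4: Compare |C| = 1211586093 to 1226443169: satisfied.
The claimed |C| lies below the Hamming bound.


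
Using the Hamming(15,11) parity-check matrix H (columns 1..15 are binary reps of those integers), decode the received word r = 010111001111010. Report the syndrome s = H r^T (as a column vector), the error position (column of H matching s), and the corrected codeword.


s = (1, 1, 1, 1)^T, error position = 15, corrected codeword c = 010111001111011

Compute s = H r^T mod 2 one row at a time:
  s_1 = 0 + 1 + 1 + 1 + 1 + 0 + 1 + 0 = 5 ≡ 1 (mod 2).
  s_2 = 1 + 1 + 1 + 0 + 1 + 0 + 1 + 0 = 5 ≡ 1 (mod 2).
  s_3 = 1 + 0 + 1 + 0 + 1 + 1 + 1 + 0 = 5 ≡ 1 (mod 2).
  s_4 = 0 + 0 + 1 + 0 + 1 + 1 + 0 + 0 = 3 ≡ 1 (mod 2).
s = (1, 1, 1, 1)^T — this equals column 15 of H (binary 1111), so error is at position 15.
Correct: flip bit 15 of r = 010111001111010 to get c = 010111001111011.


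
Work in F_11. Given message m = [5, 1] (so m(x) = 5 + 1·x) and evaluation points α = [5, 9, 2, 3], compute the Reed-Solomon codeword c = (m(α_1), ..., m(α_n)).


c = [10, 3, 7, 8]

Message polynomial: m(x) = 5 + 1·x (mod 11).
For each evaluation point α_i, compute m(α_i) mod 11:
  α_1 = 5: Horner steps 1 → 10, so m(5) = 10.
  α_2 = 9: Horner steps 1 → 3, so m(9) = 3.
  α_3 = 2: Horner steps 1 → 7, so m(2) = 7.
  α_4 = 3: Horner steps 1 → 8, so m(3) = 8.
Codeword c = [10, 3, 7, 8] ∈ F_11^4.


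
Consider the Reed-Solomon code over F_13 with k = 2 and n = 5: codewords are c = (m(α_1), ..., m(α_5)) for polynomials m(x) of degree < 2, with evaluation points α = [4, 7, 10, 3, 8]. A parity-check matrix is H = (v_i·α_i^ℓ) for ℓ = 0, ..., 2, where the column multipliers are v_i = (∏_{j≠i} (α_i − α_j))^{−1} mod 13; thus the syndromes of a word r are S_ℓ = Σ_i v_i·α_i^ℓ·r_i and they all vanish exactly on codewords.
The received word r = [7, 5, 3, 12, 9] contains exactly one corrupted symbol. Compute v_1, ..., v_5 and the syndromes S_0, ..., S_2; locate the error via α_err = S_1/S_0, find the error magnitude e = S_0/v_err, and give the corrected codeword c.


S = (4, 6, 9), error at position 5, error magnitude e = 9, c = [7, 5, 3, 12, 0].

Step 1: column multipliers v_i = (∏_{j≠i}(α_i − α_j))^{−1} mod 13.
  i = 1 (α = 4): (4−7)(4−10)(4−3)(4−8) = (−3)·(−6)·1·(−4) = −72 ≡ 6, so v_1 = 6^{−1} = 11 (mod 13).
  i = 2 (α = 7): (7−4)(7−10)(7−3)(7−8) = 3·(−3)·4·(−1) = 36 ≡ 10, so v_2 = 10^{−1} = 4 (mod 13).
  i = 3 (α = 10): (10−4)(10−7)(10−3)(10−8) = 6·3·7·2 = 252 ≡ 5, so v_3 = 5^{−1} = 8 (mod 13).
  i = 4 (α = 3): (3−4)(3−7)(3−10)(3−8) = (−1)·(−4)·(−7)·(−5) = 140 ≡ 10, so v_4 = 10^{−1} = 4 (mod 13).
  i = 5 (α = 8): (8−4)(8−7)(8−10)(8−3) = 4·1·(−2)·5 = −40 ≡ 12, so v_5 = 12^{−1} = 12 (mod 13).
  v = [11, 4, 8, 4, 12].
Step 2: syndromes of r = [7, 5, 3, 12, 9] (all sums mod 13).
  S_0 = Σ v_i r_i = 11·7 + 4·5 + 8·3 + 4·12 + 12·9 = 277 ≡ 4.
  S_1 = Σ v_i α_i r_i = 11·4·7 + 4·7·5 + 8·10·3 + 4·3·12 + 12·8·9 = 1696 ≡ 6.
  α_i^2 mod 13 = [3, 10, 9, 9, 12].
  S_2 = Σ v_i α_i^2 r_i = 11·3·7 + 4·10·5 + 8·9·3 + 4·9·12 + 12·12·9 = 2375 ≡ 9.
  S = (4, 6, 9) ≠ 0, so r is not a codeword (an error is present).
Step 3: locate the error. For a single error e at position i, S_ℓ = v_i·e·α_i^ℓ, so α_err = S_1/S_0.
  S_0^{−1} = 4^{−1} = 10 (mod 13), so α_err = 6·10 = 60 ≡ 8 = α_5. Error position i = 5.
  Consistency check: S_2/S_1 = 9·11 = 99 ≡ 8 = α_err ✓ (single-error assumption holds).
Step 4: error magnitude e = S_0/v_5 = S_0·∏_{j≠5}(α_5 − α_j) = 4·12 = 48 ≡ 9 (mod 13).
Step 5: correct position 5: c_5 = r_5 − e = 9 − 9 ≡ 0 (mod 13). Hence c = [7, 5, 3, 12, 0].
  Check: interpolating c through the α_i gives m(x) = 1 + 8·x (degree < 2) with m(α_i) = c_i for every i, so c is indeed a codeword.


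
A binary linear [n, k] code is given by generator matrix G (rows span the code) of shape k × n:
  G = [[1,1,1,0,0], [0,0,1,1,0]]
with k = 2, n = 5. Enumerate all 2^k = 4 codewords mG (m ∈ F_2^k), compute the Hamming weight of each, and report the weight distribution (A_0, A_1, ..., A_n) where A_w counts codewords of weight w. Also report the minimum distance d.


Weight distribution: A_0 = 1, A_2 = 1, A_3 = 2. Minimum distance d = 2.

Enumerate all 2^2 = 4 messages m ∈ F_2^2.
For each, compute codeword c = mG in F_2^5, then tally its weight.
  m = 00 → c = 00000, weight = 0.
  m = 10 → c = 11100, weight = 3.
  m = 01 → c = 00110, weight = 2.
  m = 11 → c = 11010, weight = 3.
Tally weights:
  weight 0: 1 codewords.
  weight 2: 1 codewords.
  weight 3: 2 codewords.
Minimum distance d = smallest w > 0 with A_w > 0 = 2.
Sanity: Σ A_w = 4 = 2^2 = 4 ✓.


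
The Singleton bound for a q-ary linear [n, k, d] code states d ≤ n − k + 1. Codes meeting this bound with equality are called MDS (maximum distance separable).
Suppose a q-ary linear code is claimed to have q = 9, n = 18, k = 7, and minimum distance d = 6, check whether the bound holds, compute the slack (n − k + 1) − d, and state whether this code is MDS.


Singleton RHS = n − k + 1 = 12, slack = 6, bound satisfied, not MDS.

Singleton bound: d ≤ n − k + 1.
Here n = 18, k = 7, so n − k + 1 = 12.
Given d = 6, check d ≤ 12: YES.
Slack = (n − k + 1) − d = 6.
The code is NOT MDS (slack = 6 > 0).
Description: the claimed parameters are [18, 7, 6]_9; such a code would be non-MDS.


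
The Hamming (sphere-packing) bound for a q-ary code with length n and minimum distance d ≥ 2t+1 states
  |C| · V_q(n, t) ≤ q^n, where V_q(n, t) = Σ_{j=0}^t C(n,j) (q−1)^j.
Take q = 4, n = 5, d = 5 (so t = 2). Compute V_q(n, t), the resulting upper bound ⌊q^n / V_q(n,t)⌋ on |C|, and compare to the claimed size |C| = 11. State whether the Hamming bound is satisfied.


V_q(n, t) = 106, q^n = 1024, Hamming bound = 9, |C| = 11 > bound (violated).

Step 1: Compute V_q(n, t) = Σ_{j=0}^2 C(n, j) (q−1)^j.
  j = 0: C(5,0)·(3)^0 = 1·1 = 1.
  j = 1: C(5,1)·(3)^1 = 5·3 = 15.
  j = 2: C(5,2)·(3)^2 = 10·9 = 90.
  V_q(n, t) = 1 + 15 + 90 = 106.
Step 2: q^n = 4^5 = 1024.
Step 3: Hamming bound ⌊q^n / V_q(n,t)⌋ = ⌊1024/106⌋ = 9.
Step 4: Compare |C| = 11 to 9: violated.
The claimed |C| lies above the Hamming bound, so no 4-ary code of length 5 with d ≥ 5 can have 11 codewords.


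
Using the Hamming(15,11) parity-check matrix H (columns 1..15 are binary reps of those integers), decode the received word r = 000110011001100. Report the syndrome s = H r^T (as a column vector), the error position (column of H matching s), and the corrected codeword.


s = (0, 0, 0, 1)^T, error position = 1, corrected codeword c = 100110011001100

Compute s = H r^T mod 2 one row at a time:
  s_1 = 1 + 1 + 0 + 0 + 1 + 1 + 0 + 0 = 4 ≡ 0 (mod 2).
  s_2 = 1 + 1 + 0 + 0 + 1 + 1 + 0 + 0 = 4 ≡ 0 (mod 2).
  s_3 = 0 + 0 + 0 + 0 + 0 + 0 + 0 + 0 = 0 ≡ 0 (mod 2).
  s_4 = 0 + 0 + 1 + 0 + 1 + 0 + 1 + 0 = 3 ≡ 1 (mod 2).
s = (0, 0, 0, 1)^T — this equals column 1 of H (binary 0001), so error is at position 1.
Correct: flip bit 1 of r = 000110011001100 to get c = 100110011001100.


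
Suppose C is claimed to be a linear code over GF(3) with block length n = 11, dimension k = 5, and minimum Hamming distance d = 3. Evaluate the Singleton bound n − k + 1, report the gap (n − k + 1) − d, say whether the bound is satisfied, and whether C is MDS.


Singleton RHS = n − k + 1 = 7, slack = 4, bound satisfied, not MDS.

Singleton bound: d ≤ n − k + 1.
Here n = 11, k = 5, so n − k + 1 = 7.
Given d = 3, check d ≤ 7: YES.
Slack = (n − k + 1) − d = 4.
The code is NOT MDS (slack = 4 > 0).
Description: the claimed parameters are [11, 5, 3]_3; such a code would be non-MDS.


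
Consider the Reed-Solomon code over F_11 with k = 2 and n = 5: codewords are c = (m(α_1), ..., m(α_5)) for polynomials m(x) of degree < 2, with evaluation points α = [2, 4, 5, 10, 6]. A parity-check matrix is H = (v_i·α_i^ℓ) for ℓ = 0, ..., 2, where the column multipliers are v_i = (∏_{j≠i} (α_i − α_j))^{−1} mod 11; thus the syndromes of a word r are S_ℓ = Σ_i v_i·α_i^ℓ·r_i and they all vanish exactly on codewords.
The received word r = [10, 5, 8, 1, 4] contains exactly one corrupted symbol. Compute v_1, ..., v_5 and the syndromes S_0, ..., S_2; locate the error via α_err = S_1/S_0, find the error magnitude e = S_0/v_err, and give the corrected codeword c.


S = (4, 2, 1), error at position 5, error magnitude e = 4, c = [10, 5, 8, 1, 0].

Step 1: column multipliers v_i = (∏_{j≠i}(α_i − α_j))^{−1} mod 11.
  i = 1 (α = 2): (2−4)(2−5)(2−10)(2−6) = (−2)·(−3)·(−8)·(−4) = 192 ≡ 5, so v_1 = 5^{−1} = 9 (mod 11).
  i = 2 (α = 4): (4−2)(4−5)(4−10)(4−6) = 2·(−1)·(−6)·(−2) = −24 ≡ 9, so v_2 = 9^{−1} = 5 (mod 11).
  i = 3 (α = 5): (5−2)(5−4)(5−10)(5−6) = 3·1·(−5)·(−1) = 15 ≡ 4, so v_3 = 4^{−1} = 3 (mod 11).
  i = 4 (α = 10): (10−2)(10−4)(10−5)(10−6) = 8·6·5·4 = 960 ≡ 3, so v_4 = 3^{−1} = 4 (mod 11).
  i = 5 (α = 6): (6−2)(6−4)(6−5)(6−10) = 4·2·1·(−4) = −32 ≡ 1, so v_5 = 1^{−1} = 1 (mod 11).
  v = [9, 5, 3, 4, 1].
Step 2: syndromes of r = [10, 5, 8, 1, 4] (all sums mod 11).
  S_0 = Σ v_i r_i = 9·10 + 5·5 + 3·8 + 4·1 + 1·4 = 147 ≡ 4.
  S_1 = Σ v_i α_i r_i = 9·2·10 + 5·4·5 + 3·5·8 + 4·10·1 + 1·6·4 = 464 ≡ 2.
  α_i^2 mod 11 = [4, 5, 3, 1, 3].
  S_2 = Σ v_i α_i^2 r_i = 9·4·10 + 5·5·5 + 3·3·8 + 4·1·1 + 1·3·4 = 573 ≡ 1.
  S = (4, 2, 1) ≠ 0, so r is not a codeword (an error is present).
Step 3: locate the error. For a single error e at position i, S_ℓ = v_i·e·α_i^ℓ, so α_err = S_1/S_0.
  S_0^{−1} = 4^{−1} = 3 (mod 11), so α_err = 2·3 = 6 ≡ 6 = α_5. Error position i = 5.
  Consistency check: S_2/S_1 = 1·6 = 6 ≡ 6 = α_err ✓ (single-error assumption holds).
Step 4: error magnitude e = S_0/v_5 = S_0·∏_{j≠5}(α_5 − α_j) = 4·1 = 4 ≡ 4 (mod 11).
Step 5: correct position 5: c_5 = r_5 − e = 4 − 4 ≡ 0 (mod 11). Hence c = [10, 5, 8, 1, 0].
  Check: interpolating c through the α_i gives m(x) = 4 + 3·x (degree < 2) with m(α_i) = c_i for every i, so c is indeed a codeword.


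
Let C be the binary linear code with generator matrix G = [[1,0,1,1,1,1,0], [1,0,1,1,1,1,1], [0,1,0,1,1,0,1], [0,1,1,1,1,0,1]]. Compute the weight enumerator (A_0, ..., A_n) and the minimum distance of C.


Weight distribution: A_0 = 1, A_1 = 2, A_2 = 1, A_3 = 2, A_4 = 5, A_5 = 4, A_6 = 1. Minimum distance d = 1.

Enumerate all 2^4 = 16 messages m ∈ F_2^4.
For each, compute codeword c = mG in F_2^7, then tally its weight.
  m = 0000 → c = 0000000, weight = 0.
  m = 1000 → c = 1011110, weight = 5.
  m = 0100 → c = 1011111, weight = 6.
  m = 1100 → c = 0000001, weight = 1.
  m = 0010 → c = 0101101, weight = 4.
  m = 1010 → c = 1110011, weight = 5.
  m = 0110 → c = 1110010, weight = 4.
  m = 1110 → c = 0101100, weight = 3.
  m = 0001 → c = 0111101, weight = 5.
  m = 1001 → c = 1100011, weight = 4.
  m = 0101 → c = 1100010, weight = 3.
  m = 1101 → c = 0111100, weight = 4.
  m = 0011 → c = 0010000, weight = 1.
  m = 1011 → c = 1001110, weight = 4.
  m = 0111 → c = 1001111, weight = 5.
  m = 1111 → c = 0010001, weight = 2.
Tally weights:
  weight 0: 1 codewords.
  weight 1: 2 codewords.
  weight 2: 1 codewords.
  weight 3: 2 codewords.
  weight 4: 5 codewords.
  weight 5: 4 codewords.
  weight 6: 1 codewords.
Minimum distance d = smallest w > 0 with A_w > 0 = 1.
Sanity: Σ A_w = 16 = 2^4 = 16 ✓.


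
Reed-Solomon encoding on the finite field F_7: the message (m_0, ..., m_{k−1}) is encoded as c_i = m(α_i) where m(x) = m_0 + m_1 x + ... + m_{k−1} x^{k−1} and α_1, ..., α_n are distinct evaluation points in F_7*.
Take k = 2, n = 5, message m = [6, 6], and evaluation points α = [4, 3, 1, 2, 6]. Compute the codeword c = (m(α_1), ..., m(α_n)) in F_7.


c = [2, 3, 5, 4, 0]

Message polynomial: m(x) = 6 + 6·x (mod 7).
For each evaluation point α_i, compute m(α_i) mod 7:
  α_1 = 4: Horner steps 6 → 2, so m(4) = 2.
  α_2 = 3: Horner steps 6 → 3, so m(3) = 3.
  α_3 = 1: Horner steps 6 → 5, so m(1) = 5.
  α_4 = 2: Horner steps 6 → 4, so m(2) = 4.
  α_5 = 6: Horner steps 6 → 0, so m(6) = 0.
Codeword c = [2, 3, 5, 4, 0] ∈ F_7^5.


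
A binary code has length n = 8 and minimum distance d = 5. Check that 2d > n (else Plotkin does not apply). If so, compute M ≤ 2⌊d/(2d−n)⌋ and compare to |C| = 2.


Plotkin bound M ≤ 4; given |C| = 2 ≤ bound (satisfied).

Check applicability: 2d = 10, n = 8.
2d − n = 2 > 0, so Plotkin applies.
Compute d/(2d−n) = 5/2 ≈ 2.5000.
⌊d/(2d−n)⌋ = 2.
Plotkin bound: M ≤ 2·2 = 4.
Given |C| = 2, check: satisfied.
This |C| is below the Plotkin bound.


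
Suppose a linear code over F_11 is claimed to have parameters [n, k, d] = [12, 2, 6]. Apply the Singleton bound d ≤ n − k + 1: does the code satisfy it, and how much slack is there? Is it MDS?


Singleton RHS = n − k + 1 = 11, slack = 5, bound satisfied, not MDS.

Singleton bound: d ≤ n − k + 1.
Here n = 12, k = 2, so n − k + 1 = 11.
Given d = 6, check d ≤ 11: YES.
Slack = (n − k + 1) − d = 5.
The code is NOT MDS (slack = 5 > 0).
Description: the claimed parameters are [12, 2, 6]_11; such a code would be non-MDS.


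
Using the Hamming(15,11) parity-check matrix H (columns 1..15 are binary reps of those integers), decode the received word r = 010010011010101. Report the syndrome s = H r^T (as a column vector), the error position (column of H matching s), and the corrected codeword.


s = (1, 1, 1, 1)^T, error position = 15, corrected codeword c = 010010011010100

Compute s = H r^T mod 2 one row at a time:
  s_1 = 1 + 1 + 0 + 1 + 0 + 1 + 0 + 1 = 5 ≡ 1 (mod 2).
  s_2 = 0 + 1 + 0 + 0 + 0 + 1 + 0 + 1 = 3 ≡ 1 (mod 2).
  s_3 = 1 + 0 + 0 + 0 + 0 + 1 + 0 + 1 = 3 ≡ 1 (mod 2).
  s_4 = 0 + 0 + 1 + 0 + 1 + 1 + 1 + 1 = 5 ≡ 1 (mod 2).
s = (1, 1, 1, 1)^T — this equals column 15 of H (binary 1111), so error is at position 15.
Correct: flip bit 15 of r = 010010011010101 to get c = 010010011010100.


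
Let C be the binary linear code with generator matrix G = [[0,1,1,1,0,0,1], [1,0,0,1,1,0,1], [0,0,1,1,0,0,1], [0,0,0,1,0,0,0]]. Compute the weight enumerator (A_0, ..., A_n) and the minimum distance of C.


Weight distribution: A_0 = 1, A_1 = 2, A_2 = 2, A_3 = 4, A_4 = 5, A_5 = 2. Minimum distance d = 1.

Enumerate all 2^4 = 16 messages m ∈ F_2^4.
For each, compute codeword c = mG in F_2^7, then tally its weight.
  m = 0000 → c = 0000000, weight = 0.
  m = 1000 → c = 0111001, weight = 4.
  m = 0100 → c = 1001101, weight = 4.
  m = 1100 → c = 1110100, weight = 4.
  m = 0010 → c = 0011001, weight = 3.
  m = 1010 → c = 0100000, weight = 1.
  m = 0110 → c = 1010100, weight = 3.
  m = 1110 → c = 1101101, weight = 5.
  m = 0001 → c = 0001000, weight = 1.
  m = 1001 → c = 0110001, weight = 3.
  m = 0101 → c = 1000101, weight = 3.
  m = 1101 → c = 1111100, weight = 5.
  m = 0011 → c = 0010001, weight = 2.
  m = 1011 → c = 0101000, weight = 2.
  m = 0111 → c = 1011100, weight = 4.
  m = 1111 → c = 1100101, weight = 4.
Tally weights:
  weight 0: 1 codewords.
  weight 1: 2 codewords.
  weight 2: 2 codewords.
  weight 3: 4 codewords.
  weight 4: 5 codewords.
  weight 5: 2 codewords.
Minimum distance d = smallest w > 0 with A_w > 0 = 1.
Sanity: Σ A_w = 16 = 2^4 = 16 ✓.


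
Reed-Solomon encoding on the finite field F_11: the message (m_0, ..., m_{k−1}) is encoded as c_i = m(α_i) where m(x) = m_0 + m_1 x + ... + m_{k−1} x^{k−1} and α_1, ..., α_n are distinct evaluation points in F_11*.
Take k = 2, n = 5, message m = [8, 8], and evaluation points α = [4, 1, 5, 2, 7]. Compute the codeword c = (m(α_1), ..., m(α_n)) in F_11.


c = [7, 5, 4, 2, 9]

Message polynomial: m(x) = 8 + 8·x (mod 11).
For each evaluation point α_i, compute m(α_i) mod 11:
  α_1 = 4: Horner steps 8 → 7, so m(4) = 7.
  α_2 = 1: Horner steps 8 → 5, so m(1) = 5.
  α_3 = 5: Horner steps 8 → 4, so m(5) = 4.
  α_4 = 2: Horner steps 8 → 2, so m(2) = 2.
  α_5 = 7: Horner steps 8 → 9, so m(7) = 9.
Codeword c = [7, 5, 4, 2, 9] ∈ F_11^5.


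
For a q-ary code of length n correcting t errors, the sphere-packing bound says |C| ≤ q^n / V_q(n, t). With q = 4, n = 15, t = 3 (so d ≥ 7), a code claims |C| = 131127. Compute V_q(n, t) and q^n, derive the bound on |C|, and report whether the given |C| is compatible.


V_q(n, t) = 13276, q^n = 1073741824, Hamming bound = 80878, |C| = 131127 > bound (violated).

Step 1: Compute V_q(n, t) = Σ_{j=0}^3 C(n, j) (q−1)^j.
  j = 0: C(15,0)·(3)^0 = 1·1 = 1.
  j = 1: C(15,1)·(3)^1 = 15·3 = 45.
  j = 2: C(15,2)·(3)^2 = 105·9 = 945.
  j = 3: C(15,3)·(3)^3 = 455·27 = 12285.
  V_q(n, t) = 1 + 45 + 945 + 12285 = 13276.
Step 2: q^n = 4^15 = 1073741824.
Step 3: Hamming bound ⌊q^n / V_q(n,t)⌋ = ⌊1073741824/13276⌋ = 80878.
Step 4: Compare |C| = 131127 to 80878: violated.
The claimed |C| lies above the Hamming bound, so no 4-ary code of length 15 with d ≥ 7 can have 131127 codewords.


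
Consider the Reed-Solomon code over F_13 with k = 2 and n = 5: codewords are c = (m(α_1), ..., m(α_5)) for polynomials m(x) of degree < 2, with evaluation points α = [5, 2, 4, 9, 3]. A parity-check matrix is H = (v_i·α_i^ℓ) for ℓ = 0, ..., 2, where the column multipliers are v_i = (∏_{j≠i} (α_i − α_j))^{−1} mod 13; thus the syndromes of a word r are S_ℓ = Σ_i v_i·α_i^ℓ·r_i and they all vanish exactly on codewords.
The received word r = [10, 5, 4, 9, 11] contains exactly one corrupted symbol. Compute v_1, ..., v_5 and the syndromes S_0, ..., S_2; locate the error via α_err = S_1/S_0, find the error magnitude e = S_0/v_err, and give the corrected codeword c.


S = (5, 6, 2), error at position 4, error magnitude e = 1, c = [10, 5, 4, 8, 11].

Step 1: column multipliers v_i = (∏_{j≠i}(α_i − α_j))^{−1} mod 13.
  i = 1 (α = 5): (5−2)(5−4)(5−9)(5−3) = 3·1·(−4)·2 = −24 ≡ 2, so v_1 = 2^{−1} = 7 (mod 13).
  i = 2 (α = 2): (2−5)(2−4)(2−9)(2−3) = (−3)·(−2)·(−7)·(−1) = 42 ≡ 3, so v_2 = 3^{−1} = 9 (mod 13).
  i = 3 (α = 4): (4−5)(4−2)(4−9)(4−3) = (−1)·2·(−5)·1 = 10 ≡ 10, so v_3 = 10^{−1} = 4 (mod 13).
  i = 4 (α = 9): (9−5)(9−2)(9−4)(9−3) = 4·7·5·6 = 840 ≡ 8, so v_4 = 8^{−1} = 5 (mod 13).
  i = 5 (α = 3): (3−5)(3−2)(3−4)(3−9) = (−2)·1·(−1)·(−6) = −12 ≡ 1, so v_5 = 1^{−1} = 1 (mod 13).
  v = [7, 9, 4, 5, 1].
Step 2: syndromes of r = [10, 5, 4, 9, 11] (all sums mod 13).
  S_0 = Σ v_i r_i = 7·10 + 9·5 + 4·4 + 5·9 + 1·11 = 187 ≡ 5.
  S_1 = Σ v_i α_i r_i = 7·5·10 + 9·2·5 + 4·4·4 + 5·9·9 + 1·3·11 = 942 ≡ 6.
  α_i^2 mod 13 = [12, 4, 3, 3, 9].
  S_2 = Σ v_i α_i^2 r_i = 7·12·10 + 9·4·5 + 4·3·4 + 5·3·9 + 1·9·11 = 1302 ≡ 2.
  S = (5, 6, 2) ≠ 0, so r is not a codeword (an error is present).
Step 3: locate the error. For a single error e at position i, S_ℓ = v_i·e·α_i^ℓ, so α_err = S_1/S_0.
  S_0^{−1} = 5^{−1} = 8 (mod 13), so α_err = 6·8 = 48 ≡ 9 = α_4. Error position i = 4.
  Consistency check: S_2/S_1 = 2·11 = 22 ≡ 9 = α_err ✓ (single-error assumption holds).
Step 4: error magnitude e = S_0/v_4 = S_0·∏_{j≠4}(α_4 − α_j) = 5·8 = 40 ≡ 1 (mod 13).
Step 5: correct position 4: c_4 = r_4 − e = 9 − 1 ≡ 8 (mod 13). Hence c = [10, 5, 4, 8, 11].
  Check: interpolating c through the α_i gives m(x) = 6 + 6·x (degree < 2) with m(α_i) = c_i for every i, so c is indeed a codeword.
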